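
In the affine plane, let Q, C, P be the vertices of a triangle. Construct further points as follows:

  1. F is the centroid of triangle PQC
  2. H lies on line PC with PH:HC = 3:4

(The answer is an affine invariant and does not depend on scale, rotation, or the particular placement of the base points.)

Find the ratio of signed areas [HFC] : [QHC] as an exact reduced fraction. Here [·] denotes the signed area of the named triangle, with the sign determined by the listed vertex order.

[HFC]:[QHC] = -1/3

Choose coordinates Q = (0, 0), C = (1, 0), P = (0, 1).
1. F is the centroid of triangle PQC ⇒ F = (1/3, 1/3)
2. H lies on line PC with PH:HC = 3:4 ⇒ H = (3/7, 4/7)
2·[HFC] = 4/21, 2·[QHC] = -4/7
[HFC]:[QHC] = 4/21:-4/7 = -1/3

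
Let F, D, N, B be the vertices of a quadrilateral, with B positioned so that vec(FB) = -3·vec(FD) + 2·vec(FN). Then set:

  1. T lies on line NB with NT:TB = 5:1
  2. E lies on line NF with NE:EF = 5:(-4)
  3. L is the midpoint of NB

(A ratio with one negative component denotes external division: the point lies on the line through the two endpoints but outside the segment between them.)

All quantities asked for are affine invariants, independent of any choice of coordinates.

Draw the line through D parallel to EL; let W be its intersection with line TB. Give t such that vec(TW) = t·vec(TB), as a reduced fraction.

t = -33/5

Work in coordinates with F = (0, 0), D = (1, 0), N = (0, 1), B = (-3, 2).
1. T lies on line NB with NT:TB = 5:1 ⇒ T = (-5/2, 11/6)
2. E lies on line NF with NE:EF = 5:(-4) ⇒ E = (0, -4)
3. L is the midpoint of NB ⇒ L = (-3/2, 3/2)
through D parallel to EL: direction (-3/2, 11/2); meets TB at W = (4/5, 11/15)
W = T + t·(B−T) with t = -33/5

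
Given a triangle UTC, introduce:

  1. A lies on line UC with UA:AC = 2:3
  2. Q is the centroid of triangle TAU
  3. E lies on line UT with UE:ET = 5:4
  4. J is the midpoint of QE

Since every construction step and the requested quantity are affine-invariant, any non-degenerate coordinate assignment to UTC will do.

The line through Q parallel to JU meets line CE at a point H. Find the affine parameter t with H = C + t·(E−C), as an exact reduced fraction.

t = 11/13

Assign U = (0, 0), T = (1, 0), C = (0, 1) — the answer is frame-independent, so this choice is without loss of generality.
1. A lies on line UC with UA:AC = 2:3 ⇒ A = (0, 2/5)
2. Q is the centroid of triangle TAU ⇒ Q = (1/3, 2/15)
3. E lies on line UT with UE:ET = 5:4 ⇒ E = (5/9, 0)
4. J is the midpoint of QE ⇒ J = (4/9, 1/15)
through Q parallel to JU: direction (-4/9, -1/15); meets CE at H = (55/117, 2/13)
H = C + t·(E−C) with t = 11/13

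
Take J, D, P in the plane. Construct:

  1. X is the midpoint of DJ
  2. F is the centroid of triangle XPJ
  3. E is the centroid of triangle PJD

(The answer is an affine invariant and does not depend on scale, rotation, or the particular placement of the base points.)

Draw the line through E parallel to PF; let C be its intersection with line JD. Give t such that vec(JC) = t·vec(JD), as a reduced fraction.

t = 5/12

Choose coordinates J = (0, 0), D = (1, 0), P = (0, 1).
1. X is the midpoint of DJ ⇒ X = (1/2, 0)
2. F is the centroid of triangle XPJ ⇒ F = (1/6, 1/3)
3. E is the centroid of triangle PJD ⇒ E = (1/3, 1/3)
through E parallel to PF: direction (1/6, -2/3); meets JD at C = (5/12, 0)
C = J + t·(D−J) with t = 5/12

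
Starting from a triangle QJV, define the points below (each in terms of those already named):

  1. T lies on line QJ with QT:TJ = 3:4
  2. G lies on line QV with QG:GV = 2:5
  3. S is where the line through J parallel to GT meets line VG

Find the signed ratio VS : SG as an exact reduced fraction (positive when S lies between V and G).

Choose coordinates Q = (0, 0), J = (1, 0), V = (0, 1).
1. T lies on line QJ with QT:TJ = 3:4 ⇒ T = (3/7, 0)
2. G lies on line QV with QG:GV = 2:5 ⇒ G = (0, 2/7)
3. S is where the line through J parallel to GT meets line VG ⇒ S = (0, 2/3)
S = V + t·(G−V) with t = 7/15, so VS:SG = t:(1−t) = 7/15:8/15

VS:SG = 7/8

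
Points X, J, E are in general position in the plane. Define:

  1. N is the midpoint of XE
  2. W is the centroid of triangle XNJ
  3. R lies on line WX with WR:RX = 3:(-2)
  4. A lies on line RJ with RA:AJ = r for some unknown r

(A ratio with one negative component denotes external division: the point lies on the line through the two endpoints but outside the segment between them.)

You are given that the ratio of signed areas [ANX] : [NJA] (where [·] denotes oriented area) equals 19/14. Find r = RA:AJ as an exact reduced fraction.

r = -5/2

Set X = (0, 0), J = (1, 0), E = (0, 1); any affine frame gives the same invariant.
1. N is the midpoint of XE ⇒ N = (0, 1/2)
2. W is the centroid of triangle XNJ ⇒ W = (1/3, 1/6)
3. R lies on line WX with WR:RX = 3:(-2) ⇒ R = (-2/3, -1/3)
4. With RA:AJ = r, write λ = r/(r+1) so A = R + λ·(J−R); A is affine-linear in λ
Every point depending on A is an affine combination of A and λ-independent points, so each such coordinate is linear in λ; the λ² term in each signed area is a multiple of (J−R)×(J−R) = 0, so 2·[ANX] and 2·[NJA] are each linear in λ. Evaluating at λ=0 and λ=1:
  2·[ANX] = 5/6·λ − 1/3,   2·[NJA] = 7/6·λ − 7/6
So [ANX]:[NJA] = (5/6·λ − 1/3) / (7/6·λ − 7/6). Setting this equal to 19/14:
  5/6·λ − 1/3 = 19/14·(7/6·λ − 7/6)  ⇒  λ = 5/3
Then r = λ/(1−λ) = (5/3)/(-2/3) = -5/2. Check: with r = -5/2, A = (19/9, 2/9) and [ANX]:[NJA] = 19/14 as required.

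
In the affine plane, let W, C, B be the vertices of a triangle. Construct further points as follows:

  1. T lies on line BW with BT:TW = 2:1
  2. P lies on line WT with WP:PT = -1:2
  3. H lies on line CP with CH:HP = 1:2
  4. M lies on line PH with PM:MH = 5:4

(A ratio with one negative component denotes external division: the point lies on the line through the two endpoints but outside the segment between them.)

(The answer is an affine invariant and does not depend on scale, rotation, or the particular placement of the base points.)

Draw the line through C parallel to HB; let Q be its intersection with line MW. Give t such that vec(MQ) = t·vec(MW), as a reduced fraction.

Choose coordinates W = (0, 0), C = (1, 0), B = (0, 1).
1. T lies on line BW with BT:TW = 2:1 ⇒ T = (0, 1/3)
2. P lies on line WT with WP:PT = -1:2 ⇒ P = (0, -1/3)
3. H lies on line CP with CH:HP = 1:2 ⇒ H = (2/3, -1/9)
4. M lies on line PH with PM:MH = 5:4 ⇒ M = (10/27, -17/81)
through C parallel to HB: direction (-2/3, 10/9); meets MW at Q = (50/33, -85/99)
Q = M + t·(W−M) with t = -34/11

t = -34/11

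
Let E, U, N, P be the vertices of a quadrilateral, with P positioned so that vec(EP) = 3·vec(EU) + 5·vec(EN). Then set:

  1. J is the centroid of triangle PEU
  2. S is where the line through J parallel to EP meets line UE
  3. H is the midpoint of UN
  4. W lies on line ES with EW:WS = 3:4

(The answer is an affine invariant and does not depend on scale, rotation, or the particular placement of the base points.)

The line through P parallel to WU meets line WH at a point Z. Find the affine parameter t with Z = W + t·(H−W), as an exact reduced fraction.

Assign E = (0, 0), U = (1, 0), N = (0, 1), P = (3, 5) — the answer is frame-independent, so this choice is without loss of generality.
1. J is the centroid of triangle PEU ⇒ J = (4/3, 5/3)
2. S is where the line through J parallel to EP meets line UE ⇒ S = (1/3, 0)
3. H is the midpoint of UN ⇒ H = (1/2, 1/2)
4. W lies on line ES with EW:WS = 3:4 ⇒ W = (1/7, 0)
through P parallel to WU: direction (6/7, 0); meets WH at Z = (26/7, 5)
Z = W + t·(H−W) with t = 10

t = 10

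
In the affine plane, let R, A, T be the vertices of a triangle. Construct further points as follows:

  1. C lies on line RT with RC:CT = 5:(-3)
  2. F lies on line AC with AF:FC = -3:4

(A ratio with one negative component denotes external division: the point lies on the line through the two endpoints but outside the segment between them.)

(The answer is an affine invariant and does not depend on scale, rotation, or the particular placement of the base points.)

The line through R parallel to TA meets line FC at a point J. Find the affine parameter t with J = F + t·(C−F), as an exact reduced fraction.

t = 7/12

Choose coordinates R = (0, 0), A = (1, 0), T = (0, 1).
1. C lies on line RT with RC:CT = 5:(-3) ⇒ C = (0, 5/2)
2. F lies on line AC with AF:FC = -3:4 ⇒ F = (4, -15/2)
through R parallel to TA: direction (1, -1); meets FC at J = (5/3, -5/3)
J = F + t·(C−F) with t = 7/12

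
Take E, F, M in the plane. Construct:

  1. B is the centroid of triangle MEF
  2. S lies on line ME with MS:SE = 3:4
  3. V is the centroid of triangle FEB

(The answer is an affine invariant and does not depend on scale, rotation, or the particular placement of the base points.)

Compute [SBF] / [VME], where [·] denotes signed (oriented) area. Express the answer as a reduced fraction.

Assign E = (0, 0), F = (1, 0), M = (0, 1) — the answer is frame-independent, so this choice is without loss of generality.
1. B is the centroid of triangle MEF ⇒ B = (1/3, 1/3)
2. S lies on line ME with MS:SE = 3:4 ⇒ S = (0, 4/7)
3. V is the centroid of triangle FEB ⇒ V = (4/9, 1/9)
2·[SBF] = 1/21, 2·[VME] = 4/9
[SBF]:[VME] = 1/21:4/9 = 3/28

[SBF]:[VME] = 3/28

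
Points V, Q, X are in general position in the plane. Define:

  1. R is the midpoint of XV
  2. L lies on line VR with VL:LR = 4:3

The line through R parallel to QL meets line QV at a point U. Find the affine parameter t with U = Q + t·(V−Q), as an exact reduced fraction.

t = -3/4

Assign V = (0, 0), Q = (1, 0), X = (0, 1) — the answer is frame-independent, so this choice is without loss of generality.
1. R is the midpoint of XV ⇒ R = (0, 1/2)
2. L lies on line VR with VL:LR = 4:3 ⇒ L = (0, 2/7)
through R parallel to QL: direction (-1, 2/7); meets QV at U = (7/4, 0)
U = Q + t·(V−Q) with t = -3/4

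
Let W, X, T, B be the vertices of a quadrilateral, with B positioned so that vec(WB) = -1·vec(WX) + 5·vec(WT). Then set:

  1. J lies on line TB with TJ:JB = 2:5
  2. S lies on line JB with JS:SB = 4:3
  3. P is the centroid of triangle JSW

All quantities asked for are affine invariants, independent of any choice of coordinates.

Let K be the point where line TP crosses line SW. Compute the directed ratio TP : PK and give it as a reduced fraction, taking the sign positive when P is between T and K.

TP:PK = 41/10

Assign W = (0, 0), X = (1, 0), T = (0, 1), B = (-1, 5) — the answer is frame-independent, so this choice is without loss of generality.
1. J lies on line TB with TJ:JB = 2:5 ⇒ J = (-2/7, 15/7)
2. S lies on line JB with JS:SB = 4:3 ⇒ S = (-34/49, 185/49)
3. P is the centroid of triangle JSW ⇒ P = (-16/49, 290/147)
line TP meets SW at K = (-816/2009, 4440/2009)
P = T + t·(K−T) with t = 41/51, so TP:PK = 41/51:10/51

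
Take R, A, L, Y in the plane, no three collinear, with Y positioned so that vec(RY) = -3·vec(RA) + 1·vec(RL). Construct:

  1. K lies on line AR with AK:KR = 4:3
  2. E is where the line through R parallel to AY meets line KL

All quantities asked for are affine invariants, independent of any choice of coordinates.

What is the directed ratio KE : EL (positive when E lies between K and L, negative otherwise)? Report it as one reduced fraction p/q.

KE:EL = -3/28

Assign R = (0, 0), A = (1, 0), L = (0, 1), Y = (-3, 1) — the answer is frame-independent, so this choice is without loss of generality.
1. K lies on line AR with AK:KR = 4:3 ⇒ K = (3/7, 0)
2. E is where the line through R parallel to AY meets line KL ⇒ E = (12/25, -3/25)
E = K + t·(L−K) with t = -3/25, so KE:EL = t:(1−t) = -3/25:28/25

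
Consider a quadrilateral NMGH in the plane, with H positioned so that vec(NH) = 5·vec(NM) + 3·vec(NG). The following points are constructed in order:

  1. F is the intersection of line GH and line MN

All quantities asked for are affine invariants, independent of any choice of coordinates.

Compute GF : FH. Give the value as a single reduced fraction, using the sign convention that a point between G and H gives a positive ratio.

GF:FH = -1/3

Assign N = (0, 0), M = (1, 0), G = (0, 1), H = (5, 3) — the answer is frame-independent, so this choice is without loss of generality.
1. F is the intersection of line GH and line MN ⇒ F = (-5/2, 0)
F = G + t·(H−G) with t = -1/2, so GF:FH = t:(1−t) = -1/2:3/2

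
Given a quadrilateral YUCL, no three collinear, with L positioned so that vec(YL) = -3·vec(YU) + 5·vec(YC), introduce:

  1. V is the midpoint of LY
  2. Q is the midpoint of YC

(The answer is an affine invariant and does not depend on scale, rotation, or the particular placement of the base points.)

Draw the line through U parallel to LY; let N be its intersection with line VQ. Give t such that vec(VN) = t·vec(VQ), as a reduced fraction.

t = 10/3

Work in coordinates with Y = (0, 0), U = (1, 0), C = (0, 1), L = (-3, 5).
1. V is the midpoint of LY ⇒ V = (-3/2, 5/2)
2. Q is the midpoint of YC ⇒ Q = (0, 1/2)
through U parallel to LY: direction (3, -5); meets VQ at N = (7/2, -25/6)
N = V + t·(Q−V) with t = 10/3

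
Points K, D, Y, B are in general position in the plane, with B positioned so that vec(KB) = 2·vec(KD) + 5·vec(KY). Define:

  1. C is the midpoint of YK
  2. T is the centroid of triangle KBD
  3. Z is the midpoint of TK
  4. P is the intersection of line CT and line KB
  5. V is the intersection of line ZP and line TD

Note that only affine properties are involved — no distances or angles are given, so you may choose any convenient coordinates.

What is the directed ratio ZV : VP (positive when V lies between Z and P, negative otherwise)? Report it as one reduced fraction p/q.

ZV:VP = -4/5

Work in coordinates with K = (0, 0), D = (1, 0), Y = (0, 1), B = (2, 5).
1. C is the midpoint of YK ⇒ C = (0, 1/2)
2. T is the centroid of triangle KBD ⇒ T = (1, 5/3)
3. Z is the midpoint of TK ⇒ Z = (1/2, 5/6)
4. P is the intersection of line CT and line KB ⇒ P = (3/8, 15/16)
5. V is the intersection of line ZP and line TD ⇒ V = (1, 5/12)
V = Z + t·(P−Z) with t = -4, so ZV:VP = t:(1−t) = -4:5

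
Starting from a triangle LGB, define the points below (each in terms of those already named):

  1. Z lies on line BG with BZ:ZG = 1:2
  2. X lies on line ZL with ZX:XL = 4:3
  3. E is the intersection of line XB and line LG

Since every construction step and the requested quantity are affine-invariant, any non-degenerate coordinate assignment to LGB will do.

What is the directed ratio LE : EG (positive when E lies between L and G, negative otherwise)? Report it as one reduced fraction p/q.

LE:EG = 1/4

Work in coordinates with L = (0, 0), G = (1, 0), B = (0, 1).
1. Z lies on line BG with BZ:ZG = 1:2 ⇒ Z = (1/3, 2/3)
2. X lies on line ZL with ZX:XL = 4:3 ⇒ X = (1/7, 2/7)
3. E is the intersection of line XB and line LG ⇒ E = (1/5, 0)
E = L + t·(G−L) with t = 1/5, so LE:EG = t:(1−t) = 1/5:4/5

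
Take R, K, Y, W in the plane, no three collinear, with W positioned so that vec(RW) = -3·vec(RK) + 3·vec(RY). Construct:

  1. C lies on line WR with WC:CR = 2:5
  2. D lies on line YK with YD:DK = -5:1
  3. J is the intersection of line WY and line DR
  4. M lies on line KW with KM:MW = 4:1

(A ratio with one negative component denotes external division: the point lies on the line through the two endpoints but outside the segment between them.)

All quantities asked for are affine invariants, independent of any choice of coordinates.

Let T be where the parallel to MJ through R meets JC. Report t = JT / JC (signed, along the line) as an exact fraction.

Assign R = (0, 0), K = (1, 0), Y = (0, 1), W = (-3, 3) — the answer is frame-independent, so this choice is without loss of generality.
1. C lies on line WR with WC:CR = 2:5 ⇒ C = (-15/7, 15/7)
2. D lies on line YK with YD:DK = -5:1 ⇒ D = (5/4, -1/4)
3. J is the intersection of line WY and line DR ⇒ J = (15/7, -3/7)
4. M lies on line KW with KM:MW = 4:1 ⇒ M = (-11/5, 12/5)
through R parallel to MJ: direction (152/35, -99/35); meets JC at T = (-1520/91, 990/91)
T = J + t·(C−J) with t = 343/78

t = 343/78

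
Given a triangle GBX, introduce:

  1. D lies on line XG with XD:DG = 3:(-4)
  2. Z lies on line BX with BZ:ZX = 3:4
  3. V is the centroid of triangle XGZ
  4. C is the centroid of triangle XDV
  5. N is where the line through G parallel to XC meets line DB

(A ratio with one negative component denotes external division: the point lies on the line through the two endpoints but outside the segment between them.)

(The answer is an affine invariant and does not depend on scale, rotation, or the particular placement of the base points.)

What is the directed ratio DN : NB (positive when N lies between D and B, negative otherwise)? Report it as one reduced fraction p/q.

DN:NB = 4/13

Work in coordinates with G = (0, 0), B = (1, 0), X = (0, 1).
1. D lies on line XG with XD:DG = 3:(-4) ⇒ D = (0, 4)
2. Z lies on line BX with BZ:ZX = 3:4 ⇒ Z = (4/7, 3/7)
3. V is the centroid of triangle XGZ ⇒ V = (4/21, 10/21)
4. C is the centroid of triangle XDV ⇒ C = (4/63, 115/63)
5. N is where the line through G parallel to XC meets line DB ⇒ N = (4/17, 52/17)
N = D + t·(B−D) with t = 4/17, so DN:NB = t:(1−t) = 4/17:13/17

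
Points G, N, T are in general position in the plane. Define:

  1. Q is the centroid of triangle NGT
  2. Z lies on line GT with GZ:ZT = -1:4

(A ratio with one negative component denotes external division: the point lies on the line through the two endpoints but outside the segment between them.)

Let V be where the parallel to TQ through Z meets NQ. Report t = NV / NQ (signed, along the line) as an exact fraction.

t = 7/3

Set G = (0, 0), N = (1, 0), T = (0, 1); any affine frame gives the same invariant.
1. Q is the centroid of triangle NGT ⇒ Q = (1/3, 1/3)
2. Z lies on line GT with GZ:ZT = -1:4 ⇒ Z = (0, -1/3)
through Z parallel to TQ: direction (1/3, -2/3); meets NQ at V = (-5/9, 7/9)
V = N + t·(Q−N) with t = 7/3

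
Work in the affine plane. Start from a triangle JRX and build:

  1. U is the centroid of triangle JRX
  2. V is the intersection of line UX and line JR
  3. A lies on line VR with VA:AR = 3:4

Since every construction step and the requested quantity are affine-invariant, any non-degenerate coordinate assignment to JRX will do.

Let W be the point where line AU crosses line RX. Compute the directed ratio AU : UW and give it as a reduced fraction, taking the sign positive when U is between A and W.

Choose coordinates J = (0, 0), R = (1, 0), X = (0, 1).
1. U is the centroid of triangle JRX ⇒ U = (1/3, 1/3)
2. V is the intersection of line UX and line JR ⇒ V = (1/2, 0)
3. A lies on line VR with VA:AR = 3:4 ⇒ A = (5/7, 0)
line AU meets RX at W = (3, -2)
U = A + t·(W−A) with t = -1/6, so AU:UW = -1/6:7/6

AU:UW = -1/7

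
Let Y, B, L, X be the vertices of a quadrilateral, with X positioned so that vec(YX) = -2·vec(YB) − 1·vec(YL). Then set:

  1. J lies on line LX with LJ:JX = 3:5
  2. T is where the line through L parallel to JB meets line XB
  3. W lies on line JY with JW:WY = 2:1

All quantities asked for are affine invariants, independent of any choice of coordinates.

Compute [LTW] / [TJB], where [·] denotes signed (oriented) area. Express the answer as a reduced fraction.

Set Y = (0, 0), B = (1, 0), L = (0, 1), X = (-2, -1); any affine frame gives the same invariant.
1. J lies on line LX with LJ:JX = 3:5 ⇒ J = (-3/4, 1/4)
2. T is where the line through L parallel to JB meets line XB ⇒ T = (14/5, 3/5)
3. W lies on line JY with JW:WY = 2:1 ⇒ W = (-1/4, 1/12)
2·[LTW] = -8/3, 2·[TJB] = 3/2
[LTW]:[TJB] = -8/3:3/2 = -16/9

[LTW]:[TJB] = -16/9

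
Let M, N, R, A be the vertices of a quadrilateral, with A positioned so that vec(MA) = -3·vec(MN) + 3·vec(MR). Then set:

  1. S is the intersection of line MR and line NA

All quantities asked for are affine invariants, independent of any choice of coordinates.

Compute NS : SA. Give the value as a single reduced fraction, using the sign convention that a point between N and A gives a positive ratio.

NS:SA = 1/3

Work in coordinates with M = (0, 0), N = (1, 0), R = (0, 1), A = (-3, 3).
1. S is the intersection of line MR and line NA ⇒ S = (0, 3/4)
S = N + t·(A−N) with t = 1/4, so NS:SA = t:(1−t) = 1/4:3/4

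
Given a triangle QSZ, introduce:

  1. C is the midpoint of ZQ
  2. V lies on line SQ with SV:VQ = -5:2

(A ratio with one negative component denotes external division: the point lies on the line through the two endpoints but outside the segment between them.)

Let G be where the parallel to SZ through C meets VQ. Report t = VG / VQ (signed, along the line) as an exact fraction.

Choose coordinates Q = (0, 0), S = (1, 0), Z = (0, 1).
1. C is the midpoint of ZQ ⇒ C = (0, 1/2)
2. V lies on line SQ with SV:VQ = -5:2 ⇒ V = (-2/3, 0)
through C parallel to SZ: direction (-1, 1); meets VQ at G = (1/2, 0)
G = V + t·(Q−V) with t = 7/4

t = 7/4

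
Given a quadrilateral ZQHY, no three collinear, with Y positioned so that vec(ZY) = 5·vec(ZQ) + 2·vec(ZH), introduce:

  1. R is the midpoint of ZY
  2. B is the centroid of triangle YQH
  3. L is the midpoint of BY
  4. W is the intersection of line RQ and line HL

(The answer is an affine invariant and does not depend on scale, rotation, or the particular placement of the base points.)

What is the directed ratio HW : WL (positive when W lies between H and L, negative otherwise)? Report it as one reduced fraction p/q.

HW:WL = 10

Set Z = (0, 0), Q = (1, 0), H = (0, 1), Y = (5, 2); any affine frame gives the same invariant.
1. R is the midpoint of ZY ⇒ R = (5/2, 1)
2. B is the centroid of triangle YQH ⇒ B = (2, 1)
3. L is the midpoint of BY ⇒ L = (7/2, 3/2)
4. W is the intersection of line RQ and line HL ⇒ W = (35/11, 16/11)
W = H + t·(L−H) with t = 10/11, so HW:WL = t:(1−t) = 10/11:1/11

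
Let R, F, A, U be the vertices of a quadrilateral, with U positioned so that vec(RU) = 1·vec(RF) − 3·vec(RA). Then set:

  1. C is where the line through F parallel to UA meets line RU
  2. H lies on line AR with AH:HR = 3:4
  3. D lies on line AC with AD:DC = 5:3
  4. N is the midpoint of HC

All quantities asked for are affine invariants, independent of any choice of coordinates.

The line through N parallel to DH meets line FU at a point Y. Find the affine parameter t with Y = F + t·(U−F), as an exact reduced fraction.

Set R = (0, 0), F = (1, 0), A = (0, 1), U = (1, -3); any affine frame gives the same invariant.
1. C is where the line through F parallel to UA meets line RU ⇒ C = (4, -12)
2. H lies on line AR with AH:HR = 3:4 ⇒ H = (0, 4/7)
3. D lies on line AC with AD:DC = 5:3 ⇒ D = (5/2, -57/8)
4. N is the midpoint of HC ⇒ N = (2, -40/7)
through N parallel to DH: direction (-5/2, 431/56); meets FU at Y = (1, -369/140)
Y = F + t·(U−F) with t = 123/140

t = 123/140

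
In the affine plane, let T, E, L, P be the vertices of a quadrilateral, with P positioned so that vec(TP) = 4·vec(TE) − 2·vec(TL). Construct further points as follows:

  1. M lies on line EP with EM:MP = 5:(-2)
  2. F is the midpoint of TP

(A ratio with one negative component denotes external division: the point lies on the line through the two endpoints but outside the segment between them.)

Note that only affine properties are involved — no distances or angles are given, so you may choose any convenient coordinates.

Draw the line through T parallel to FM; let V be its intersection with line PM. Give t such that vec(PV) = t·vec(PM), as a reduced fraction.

t = 2

Work in coordinates with T = (0, 0), E = (1, 0), L = (0, 1), P = (4, -2).
1. M lies on line EP with EM:MP = 5:(-2) ⇒ M = (6, -10/3)
2. F is the midpoint of TP ⇒ F = (2, -1)
through T parallel to FM: direction (4, -7/3); meets PM at V = (8, -14/3)
V = P + t·(M−P) with t = 2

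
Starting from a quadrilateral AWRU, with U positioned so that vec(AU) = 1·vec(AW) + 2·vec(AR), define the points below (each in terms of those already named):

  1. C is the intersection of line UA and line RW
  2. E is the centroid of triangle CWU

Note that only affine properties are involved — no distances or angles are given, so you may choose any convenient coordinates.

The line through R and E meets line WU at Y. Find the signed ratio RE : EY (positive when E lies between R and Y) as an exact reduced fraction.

Choose coordinates A = (0, 0), W = (1, 0), R = (0, 1), U = (1, 2).
1. C is the intersection of line UA and line RW ⇒ C = (1/3, 2/3)
2. E is the centroid of triangle CWU ⇒ E = (7/9, 8/9)
line RE meets WU at Y = (1, 6/7)
E = R + t·(Y−R) with t = 7/9, so RE:EY = 7/9:2/9

RE:EY = 7/2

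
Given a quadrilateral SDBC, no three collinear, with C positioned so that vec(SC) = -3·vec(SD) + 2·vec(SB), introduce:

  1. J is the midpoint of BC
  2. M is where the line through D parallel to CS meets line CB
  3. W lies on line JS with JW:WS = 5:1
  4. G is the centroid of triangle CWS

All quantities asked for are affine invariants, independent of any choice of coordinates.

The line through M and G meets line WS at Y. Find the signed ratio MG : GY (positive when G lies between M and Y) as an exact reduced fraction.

MG:GY = -2

Choose coordinates S = (0, 0), D = (1, 0), B = (0, 1), C = (-3, 2).
1. J is the midpoint of BC ⇒ J = (-3/2, 3/2)
2. M is where the line through D parallel to CS meets line CB ⇒ M = (-1, 4/3)
3. W lies on line JS with JW:WS = 5:1 ⇒ W = (-1/4, 1/4)
4. G is the centroid of triangle CWS ⇒ G = (-13/12, 3/4)
line MG meets WS at Y = (-25/24, 25/24)
G = M + t·(Y−M) with t = 2, so MG:GY = 2:-1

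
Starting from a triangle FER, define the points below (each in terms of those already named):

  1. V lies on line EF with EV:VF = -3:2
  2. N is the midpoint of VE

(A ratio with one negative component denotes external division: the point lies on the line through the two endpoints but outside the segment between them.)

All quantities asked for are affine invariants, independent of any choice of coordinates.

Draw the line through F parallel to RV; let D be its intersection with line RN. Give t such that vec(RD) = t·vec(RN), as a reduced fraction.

Set F = (0, 0), E = (1, 0), R = (0, 1); any affine frame gives the same invariant.
1. V lies on line EF with EV:VF = -3:2 ⇒ V = (-2, 0)
2. N is the midpoint of VE ⇒ N = (-1/2, 0)
through F parallel to RV: direction (-2, -1); meets RN at D = (-2/3, -1/3)
D = R + t·(N−R) with t = 4/3

t = 4/3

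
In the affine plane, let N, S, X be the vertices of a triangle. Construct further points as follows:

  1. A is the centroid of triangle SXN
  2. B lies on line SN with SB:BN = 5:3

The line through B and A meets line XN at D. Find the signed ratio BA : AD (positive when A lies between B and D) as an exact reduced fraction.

Assign N = (0, 0), S = (1, 0), X = (0, 1) — the answer is frame-independent, so this choice is without loss of generality.
1. A is the centroid of triangle SXN ⇒ A = (1/3, 1/3)
2. B lies on line SN with SB:BN = 5:3 ⇒ B = (3/8, 0)
line BA meets XN at D = (0, 3)
A = B + t·(D−B) with t = 1/9, so BA:AD = 1/9:8/9

BA:AD = 1/8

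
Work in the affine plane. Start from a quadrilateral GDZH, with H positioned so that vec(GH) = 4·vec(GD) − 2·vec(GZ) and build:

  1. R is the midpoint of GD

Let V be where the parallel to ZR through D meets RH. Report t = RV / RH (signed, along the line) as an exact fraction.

t = 1/5

Assign G = (0, 0), D = (1, 0), Z = (0, 1), H = (4, -2) — the answer is frame-independent, so this choice is without loss of generality.
1. R is the midpoint of GD ⇒ R = (1/2, 0)
through D parallel to ZR: direction (1/2, -1); meets RH at V = (6/5, -2/5)
V = R + t·(H−R) with t = 1/5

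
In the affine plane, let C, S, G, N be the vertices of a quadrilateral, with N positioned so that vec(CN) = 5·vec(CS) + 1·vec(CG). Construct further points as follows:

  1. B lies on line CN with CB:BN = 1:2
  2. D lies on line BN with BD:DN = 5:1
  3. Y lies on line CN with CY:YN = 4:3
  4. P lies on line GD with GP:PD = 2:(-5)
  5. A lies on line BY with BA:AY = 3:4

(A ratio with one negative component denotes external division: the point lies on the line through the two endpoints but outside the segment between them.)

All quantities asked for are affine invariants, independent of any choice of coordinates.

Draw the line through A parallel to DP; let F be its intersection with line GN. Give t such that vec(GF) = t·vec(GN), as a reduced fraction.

Choose coordinates C = (0, 0), S = (1, 0), G = (0, 1), N = (5, 1).
1. B lies on line CN with CB:BN = 1:2 ⇒ B = (5/3, 1/3)
2. D lies on line BN with BD:DN = 5:1 ⇒ D = (40/9, 8/9)
3. Y lies on line CN with CY:YN = 4:3 ⇒ Y = (20/7, 4/7)
4. P lies on line GD with GP:PD = 2:(-5) ⇒ P = (-80/27, 29/27)
5. A lies on line BY with BA:AY = 3:4 ⇒ A = (320/147, 64/147)
through A parallel to DP: direction (-200/27, 5/27); meets GN at F = (-1000/49, 1)
F = G + t·(N−G) with t = -200/49

t = -200/49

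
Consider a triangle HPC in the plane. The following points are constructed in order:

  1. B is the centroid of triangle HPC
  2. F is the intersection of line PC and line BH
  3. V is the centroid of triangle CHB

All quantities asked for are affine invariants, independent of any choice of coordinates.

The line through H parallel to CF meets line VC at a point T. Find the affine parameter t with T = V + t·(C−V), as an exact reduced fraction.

t = -5/4

Assign H = (0, 0), P = (1, 0), C = (0, 1) — the answer is frame-independent, so this choice is without loss of generality.
1. B is the centroid of triangle HPC ⇒ B = (1/3, 1/3)
2. F is the intersection of line PC and line BH ⇒ F = (1/2, 1/2)
3. V is the centroid of triangle CHB ⇒ V = (1/9, 4/9)
through H parallel to CF: direction (1/2, -1/2); meets VC at T = (1/4, -1/4)
T = V + t·(C−V) with t = -5/4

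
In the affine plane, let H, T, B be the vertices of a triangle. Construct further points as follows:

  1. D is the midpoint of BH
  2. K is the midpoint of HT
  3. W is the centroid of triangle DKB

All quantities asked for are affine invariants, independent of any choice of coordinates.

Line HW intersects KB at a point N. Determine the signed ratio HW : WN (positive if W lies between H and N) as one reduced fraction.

HW:WN = 5

Choose coordinates H = (0, 0), T = (1, 0), B = (0, 1).
1. D is the midpoint of BH ⇒ D = (0, 1/2)
2. K is the midpoint of HT ⇒ K = (1/2, 0)
3. W is the centroid of triangle DKB ⇒ W = (1/6, 1/2)
line HW meets KB at N = (1/5, 3/5)
W = H + t·(N−H) with t = 5/6, so HW:WN = 5/6:1/6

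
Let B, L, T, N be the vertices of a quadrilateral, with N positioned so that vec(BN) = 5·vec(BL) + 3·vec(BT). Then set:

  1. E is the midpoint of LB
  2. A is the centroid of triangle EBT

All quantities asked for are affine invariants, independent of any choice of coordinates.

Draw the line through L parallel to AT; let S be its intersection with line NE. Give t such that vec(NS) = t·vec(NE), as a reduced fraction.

Choose coordinates B = (0, 0), L = (1, 0), T = (0, 1), N = (5, 3).
1. E is the midpoint of LB ⇒ E = (1/2, 0)
2. A is the centroid of triangle EBT ⇒ A = (1/6, 1/3)
through L parallel to AT: direction (-1/6, 2/3); meets NE at S = (13/14, 2/7)
S = N + t·(E−N) with t = 19/21

t = 19/21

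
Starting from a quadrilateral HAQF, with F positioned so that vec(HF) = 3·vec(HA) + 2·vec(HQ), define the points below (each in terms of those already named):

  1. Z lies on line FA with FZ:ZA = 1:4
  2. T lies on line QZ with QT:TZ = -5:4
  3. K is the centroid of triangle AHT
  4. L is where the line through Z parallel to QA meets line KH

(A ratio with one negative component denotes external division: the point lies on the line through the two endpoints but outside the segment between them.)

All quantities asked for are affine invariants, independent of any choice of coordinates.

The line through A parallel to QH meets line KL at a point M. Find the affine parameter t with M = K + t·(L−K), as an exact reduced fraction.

t = 55/21

Work in coordinates with H = (0, 0), A = (1, 0), Q = (0, 1), F = (3, 2).
1. Z lies on line FA with FZ:ZA = 1:4 ⇒ Z = (13/5, 8/5)
2. T lies on line QZ with QT:TZ = -5:4 ⇒ T = (13, 4)
3. K is the centroid of triangle AHT ⇒ K = (14/3, 4/3)
4. L is where the line through Z parallel to QA meets line KH ⇒ L = (49/15, 14/15)
through A parallel to QH: direction (0, -1); meets KL at M = (1, 2/7)
M = K + t·(L−K) with t = 55/21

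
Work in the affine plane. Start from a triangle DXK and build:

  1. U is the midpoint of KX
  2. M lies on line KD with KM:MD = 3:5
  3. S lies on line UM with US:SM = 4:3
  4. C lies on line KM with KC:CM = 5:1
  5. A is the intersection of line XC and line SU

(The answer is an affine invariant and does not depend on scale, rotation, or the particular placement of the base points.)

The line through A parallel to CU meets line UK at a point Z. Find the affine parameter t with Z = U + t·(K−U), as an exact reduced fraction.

Choose coordinates D = (0, 0), X = (1, 0), K = (0, 1).
1. U is the midpoint of KX ⇒ U = (1/2, 1/2)
2. M lies on line KD with KM:MD = 3:5 ⇒ M = (0, 5/8)
3. S lies on line UM with US:SM = 4:3 ⇒ S = (3/14, 4/7)
4. C lies on line KM with KC:CM = 5:1 ⇒ C = (0, 11/16)
5. A is the intersection of line XC and line SU ⇒ A = (1/7, 33/56)
through A parallel to CU: direction (1/2, -3/16); meets UK at Z = (4/7, 3/7)
Z = U + t·(K−U) with t = -1/7

t = -1/7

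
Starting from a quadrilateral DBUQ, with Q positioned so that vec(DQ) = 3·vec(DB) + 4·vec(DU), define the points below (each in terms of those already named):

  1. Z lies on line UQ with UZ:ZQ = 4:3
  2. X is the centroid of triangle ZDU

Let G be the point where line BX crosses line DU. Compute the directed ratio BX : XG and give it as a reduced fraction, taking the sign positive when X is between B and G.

Set D = (0, 0), B = (1, 0), U = (0, 1), Q = (3, 4); any affine frame gives the same invariant.
1. Z lies on line UQ with UZ:ZQ = 4:3 ⇒ Z = (12/7, 19/7)
2. X is the centroid of triangle ZDU ⇒ X = (4/7, 26/21)
line BX meets DU at G = (0, 26/9)
X = B + t·(G−B) with t = 3/7, so BX:XG = 3/7:4/7

BX:XG = 3/4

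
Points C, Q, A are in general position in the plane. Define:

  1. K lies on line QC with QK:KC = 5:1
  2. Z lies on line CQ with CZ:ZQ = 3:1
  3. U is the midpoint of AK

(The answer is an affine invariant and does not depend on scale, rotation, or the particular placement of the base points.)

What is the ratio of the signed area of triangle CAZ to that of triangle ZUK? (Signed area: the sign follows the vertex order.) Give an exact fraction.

[CAZ]:[ZUK] = -18/7

Work in coordinates with C = (0, 0), Q = (1, 0), A = (0, 1).
1. K lies on line QC with QK:KC = 5:1 ⇒ K = (1/6, 0)
2. Z lies on line CQ with CZ:ZQ = 3:1 ⇒ Z = (3/4, 0)
3. U is the midpoint of AK ⇒ U = (1/12, 1/2)
2·[CAZ] = -3/4, 2·[ZUK] = 7/24
[CAZ]:[ZUK] = -3/4:7/24 = -18/7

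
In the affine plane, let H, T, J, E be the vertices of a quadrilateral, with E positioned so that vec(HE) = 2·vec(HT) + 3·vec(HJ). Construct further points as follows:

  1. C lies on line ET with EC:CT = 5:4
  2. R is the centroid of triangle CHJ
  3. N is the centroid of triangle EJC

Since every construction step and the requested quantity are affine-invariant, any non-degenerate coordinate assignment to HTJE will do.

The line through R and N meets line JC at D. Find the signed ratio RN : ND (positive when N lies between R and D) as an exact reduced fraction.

RN:ND = -33/20

Choose coordinates H = (0, 0), T = (1, 0), J = (0, 1), E = (2, 3).
1. C lies on line ET with EC:CT = 5:4 ⇒ C = (13/9, 4/3)
2. R is the centroid of triangle CHJ ⇒ R = (13/27, 7/9)
3. N is the centroid of triangle EJC ⇒ N = (31/27, 16/9)
line RN meets JC at D = (221/297, 116/99)
N = R + t·(D−R) with t = 33/13, so RN:ND = 33/13:-20/13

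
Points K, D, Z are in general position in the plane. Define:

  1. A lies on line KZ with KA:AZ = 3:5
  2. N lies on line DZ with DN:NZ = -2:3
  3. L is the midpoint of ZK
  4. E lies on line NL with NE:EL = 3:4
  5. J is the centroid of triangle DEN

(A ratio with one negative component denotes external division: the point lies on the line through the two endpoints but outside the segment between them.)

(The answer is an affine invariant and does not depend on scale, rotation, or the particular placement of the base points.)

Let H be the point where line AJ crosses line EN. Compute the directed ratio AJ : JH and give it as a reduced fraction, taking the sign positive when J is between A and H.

Choose coordinates K = (0, 0), D = (1, 0), Z = (0, 1).
1. A lies on line KZ with KA:AZ = 3:5 ⇒ A = (0, 3/8)
2. N lies on line DZ with DN:NZ = -2:3 ⇒ N = (3, -2)
3. L is the midpoint of ZK ⇒ L = (0, 1/2)
4. E lies on line NL with NE:EL = 3:4 ⇒ E = (12/7, -13/14)
5. J is the centroid of triangle DEN ⇒ J = (40/21, -41/42)
line AJ meets EN at H = (120/119, -81/238)
J = A + t·(H−A) with t = 17/9, so AJ:JH = 17/9:-8/9

AJ:JH = -17/8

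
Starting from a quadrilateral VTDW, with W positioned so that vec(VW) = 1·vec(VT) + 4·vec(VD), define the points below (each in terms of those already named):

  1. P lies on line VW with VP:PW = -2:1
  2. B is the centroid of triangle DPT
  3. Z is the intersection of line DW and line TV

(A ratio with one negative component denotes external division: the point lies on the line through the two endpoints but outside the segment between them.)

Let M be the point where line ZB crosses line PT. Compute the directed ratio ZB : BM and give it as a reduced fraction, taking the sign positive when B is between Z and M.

Work in coordinates with V = (0, 0), T = (1, 0), D = (0, 1), W = (1, 4).
1. P lies on line VW with VP:PW = -2:1 ⇒ P = (2, 8)
2. B is the centroid of triangle DPT ⇒ B = (1, 3)
3. Z is the intersection of line DW and line TV ⇒ Z = (-1/3, 0)
line ZB meets PT at M = (35/23, 96/23)
B = Z + t·(M−Z) with t = 23/32, so ZB:BM = 23/32:9/32

ZB:BM = 23/9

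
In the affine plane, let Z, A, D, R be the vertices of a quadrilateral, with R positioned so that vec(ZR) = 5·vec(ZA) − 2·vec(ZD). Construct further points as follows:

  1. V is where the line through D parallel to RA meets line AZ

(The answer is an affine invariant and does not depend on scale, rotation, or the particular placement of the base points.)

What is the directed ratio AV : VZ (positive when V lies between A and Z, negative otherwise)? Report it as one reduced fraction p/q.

Work in coordinates with Z = (0, 0), A = (1, 0), D = (0, 1), R = (5, -2).
1. V is where the line through D parallel to RA meets line AZ ⇒ V = (2, 0)
V = A + t·(Z−A) with t = -1, so AV:VZ = t:(1−t) = -1:2

AV:VZ = -1/2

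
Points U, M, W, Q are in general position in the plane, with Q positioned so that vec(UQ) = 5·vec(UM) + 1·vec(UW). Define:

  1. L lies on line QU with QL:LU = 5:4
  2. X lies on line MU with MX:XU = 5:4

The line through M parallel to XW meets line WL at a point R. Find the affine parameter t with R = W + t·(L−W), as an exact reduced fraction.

Set U = (0, 0), M = (1, 0), W = (0, 1), Q = (5, 1); any affine frame gives the same invariant.
1. L lies on line QU with QL:LU = 5:4 ⇒ L = (20/9, 4/9)
2. X lies on line MU with MX:XU = 5:4 ⇒ X = (4/9, 0)
through M parallel to XW: direction (-4/9, 1); meets WL at R = (5/8, 27/32)
R = W + t·(L−W) with t = 9/32

t = 9/32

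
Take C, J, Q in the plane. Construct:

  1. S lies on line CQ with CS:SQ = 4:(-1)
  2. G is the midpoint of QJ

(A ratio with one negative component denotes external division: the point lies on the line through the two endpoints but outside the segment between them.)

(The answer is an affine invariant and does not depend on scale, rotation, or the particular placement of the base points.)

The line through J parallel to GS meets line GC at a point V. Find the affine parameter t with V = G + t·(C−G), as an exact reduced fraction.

Assign C = (0, 0), J = (1, 0), Q = (0, 1) — the answer is frame-independent, so this choice is without loss of generality.
1. S lies on line CQ with CS:SQ = 4:(-1) ⇒ S = (0, 4/3)
2. G is the midpoint of QJ ⇒ G = (1/2, 1/2)
through J parallel to GS: direction (-1/2, 5/6); meets GC at V = (5/8, 5/8)
V = G + t·(C−G) with t = -1/4

t = -1/4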